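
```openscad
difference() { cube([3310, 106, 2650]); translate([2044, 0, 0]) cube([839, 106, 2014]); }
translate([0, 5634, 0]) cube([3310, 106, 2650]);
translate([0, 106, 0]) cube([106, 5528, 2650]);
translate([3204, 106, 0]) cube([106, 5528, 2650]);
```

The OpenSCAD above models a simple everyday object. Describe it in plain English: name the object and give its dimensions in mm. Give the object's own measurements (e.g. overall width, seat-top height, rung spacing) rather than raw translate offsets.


A single room: four walls, each 2650 mm tall and 106 mm thick, enclosing an outside footprint 3310×5740 mm (x × y), no floor or roof. The front and back walls (−y and +y sides) run the full x-width; the side walls fit between their inner faces. A door opening 839 mm wide and 2014 mm tall is cut through the front wall from the floor up, its −x edge 2044 mm from the wall's −x end.


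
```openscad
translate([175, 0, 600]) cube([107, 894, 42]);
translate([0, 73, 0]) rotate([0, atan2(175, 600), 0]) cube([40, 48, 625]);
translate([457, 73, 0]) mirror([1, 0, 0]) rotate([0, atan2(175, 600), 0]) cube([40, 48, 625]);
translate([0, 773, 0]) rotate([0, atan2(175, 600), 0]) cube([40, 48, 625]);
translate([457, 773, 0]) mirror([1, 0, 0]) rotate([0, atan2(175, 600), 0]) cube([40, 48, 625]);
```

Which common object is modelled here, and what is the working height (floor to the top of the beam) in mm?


A sawhorse. The overall height is 642 mm.

A beam across two mirrored pairs of raked legs — a sawhorse. The beam's underside is at z = 600 (matching the legs' vertical rise in atan2(175, 600)) and the beam is 42 mm tall, so its top is at 600 + 42 = 642 mm. The raked legs top out at the beam's underside, so that is the highest point.


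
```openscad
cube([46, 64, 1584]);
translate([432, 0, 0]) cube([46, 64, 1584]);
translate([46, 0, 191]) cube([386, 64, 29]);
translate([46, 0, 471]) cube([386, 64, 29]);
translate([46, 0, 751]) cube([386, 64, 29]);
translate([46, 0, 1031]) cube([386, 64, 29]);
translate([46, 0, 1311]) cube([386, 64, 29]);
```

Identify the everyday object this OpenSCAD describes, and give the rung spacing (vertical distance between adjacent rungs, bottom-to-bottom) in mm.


A ladder. The rung spacing is 280 mm.

Two tall 46×64 posts with 5 short bars between them — a ladder. Adjacent rungs sit at z = 191 and z = 471, so the spacing is 471 − 191 = 280 mm.


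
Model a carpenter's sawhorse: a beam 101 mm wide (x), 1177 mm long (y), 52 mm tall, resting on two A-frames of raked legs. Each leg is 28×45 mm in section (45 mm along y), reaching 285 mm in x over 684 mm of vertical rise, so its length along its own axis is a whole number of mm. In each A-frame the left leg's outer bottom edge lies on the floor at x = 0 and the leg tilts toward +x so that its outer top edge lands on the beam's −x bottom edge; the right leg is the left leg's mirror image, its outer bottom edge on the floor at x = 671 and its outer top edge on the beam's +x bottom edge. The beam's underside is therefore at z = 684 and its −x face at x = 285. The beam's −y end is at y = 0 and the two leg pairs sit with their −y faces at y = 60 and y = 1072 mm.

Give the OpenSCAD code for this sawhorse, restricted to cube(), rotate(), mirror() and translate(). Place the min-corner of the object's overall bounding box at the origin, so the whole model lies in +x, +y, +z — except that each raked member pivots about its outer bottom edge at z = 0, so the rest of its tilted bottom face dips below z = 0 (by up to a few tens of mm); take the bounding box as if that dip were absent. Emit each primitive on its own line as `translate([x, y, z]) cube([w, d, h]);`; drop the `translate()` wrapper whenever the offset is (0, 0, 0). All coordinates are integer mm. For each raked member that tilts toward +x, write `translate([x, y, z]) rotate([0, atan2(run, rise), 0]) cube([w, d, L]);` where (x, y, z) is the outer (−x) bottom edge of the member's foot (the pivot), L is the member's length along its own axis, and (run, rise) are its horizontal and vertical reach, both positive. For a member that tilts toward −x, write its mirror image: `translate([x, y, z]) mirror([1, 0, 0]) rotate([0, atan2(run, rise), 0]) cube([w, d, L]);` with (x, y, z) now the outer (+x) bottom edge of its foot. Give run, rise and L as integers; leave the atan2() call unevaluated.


translate([285, 0, 684]) cube([101, 1177, 52]);
translate([0, 60, 0]) rotate([0, atan2(285, 684), 0]) cube([28, 45, 741]);
translate([671, 60, 0]) mirror([1, 0, 0]) rotate([0, atan2(285, 684), 0]) cube([28, 45, 741]);
translate([0, 1072, 0]) rotate([0, atan2(285, 684), 0]) cube([28, 45, 741]);
translate([671, 1072, 0]) mirror([1, 0, 0]) rotate([0, atan2(285, 684), 0]) cube([28, 45, 741]);


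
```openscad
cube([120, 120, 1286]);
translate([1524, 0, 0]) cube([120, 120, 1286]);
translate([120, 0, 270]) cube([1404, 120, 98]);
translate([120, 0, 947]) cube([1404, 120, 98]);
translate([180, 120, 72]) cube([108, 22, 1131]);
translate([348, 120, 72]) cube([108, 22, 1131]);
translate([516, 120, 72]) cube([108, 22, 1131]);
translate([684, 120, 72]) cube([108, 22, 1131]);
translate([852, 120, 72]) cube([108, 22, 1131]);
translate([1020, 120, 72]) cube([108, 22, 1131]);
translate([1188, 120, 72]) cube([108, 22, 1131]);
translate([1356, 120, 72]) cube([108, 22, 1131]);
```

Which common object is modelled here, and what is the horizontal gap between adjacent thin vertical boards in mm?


A fence section. The picket gap is 60 mm.

Two posts, two rails, 8 pickets — a fence section. Span 1404 mm holds 8 pickets of 108 mm with 9 equal gaps: ⌊(1404 − 8·108) / 9⌋ = 60 mm.


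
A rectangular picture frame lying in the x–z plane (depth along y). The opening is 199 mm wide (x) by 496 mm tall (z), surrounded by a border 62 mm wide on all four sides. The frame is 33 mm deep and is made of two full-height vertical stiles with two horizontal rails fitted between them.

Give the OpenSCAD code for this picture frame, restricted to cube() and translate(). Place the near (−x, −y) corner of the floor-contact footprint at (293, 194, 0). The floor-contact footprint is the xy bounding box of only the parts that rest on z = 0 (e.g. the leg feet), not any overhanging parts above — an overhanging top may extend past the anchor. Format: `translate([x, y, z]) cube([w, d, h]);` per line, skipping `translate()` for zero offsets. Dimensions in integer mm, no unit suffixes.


translate([293, 194, 0]) cube([62, 33, 620]);
translate([554, 194, 0]) cube([62, 33, 620]);
translate([355, 194, 0]) cube([199, 33, 62]);
translate([355, 194, 558]) cube([199, 33, 62]);


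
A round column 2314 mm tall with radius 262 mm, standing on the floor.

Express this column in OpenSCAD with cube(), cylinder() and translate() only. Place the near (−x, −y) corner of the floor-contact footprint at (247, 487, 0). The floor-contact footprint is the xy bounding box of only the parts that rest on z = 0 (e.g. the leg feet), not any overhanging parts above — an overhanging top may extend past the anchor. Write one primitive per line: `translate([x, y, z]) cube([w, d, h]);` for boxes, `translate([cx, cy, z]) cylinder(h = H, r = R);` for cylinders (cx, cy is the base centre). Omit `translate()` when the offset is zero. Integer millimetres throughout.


translate([509, 749, 0]) cylinder(h = 2314, r = 262);


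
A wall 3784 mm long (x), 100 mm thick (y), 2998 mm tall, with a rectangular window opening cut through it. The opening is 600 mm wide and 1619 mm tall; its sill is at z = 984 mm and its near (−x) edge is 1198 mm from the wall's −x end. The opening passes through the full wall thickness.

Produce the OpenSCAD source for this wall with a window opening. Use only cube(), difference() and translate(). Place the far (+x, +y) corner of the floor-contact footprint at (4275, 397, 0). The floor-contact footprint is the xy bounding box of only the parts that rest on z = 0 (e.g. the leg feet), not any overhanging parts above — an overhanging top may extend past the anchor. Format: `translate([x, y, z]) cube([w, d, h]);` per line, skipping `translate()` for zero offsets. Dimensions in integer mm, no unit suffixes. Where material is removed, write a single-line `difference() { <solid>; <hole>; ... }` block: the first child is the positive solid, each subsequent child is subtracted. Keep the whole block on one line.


difference() { translate([491, 297, 0]) cube([3784, 100, 2998]); translate([1689, 297, 984]) cube([600, 100, 1619]); }


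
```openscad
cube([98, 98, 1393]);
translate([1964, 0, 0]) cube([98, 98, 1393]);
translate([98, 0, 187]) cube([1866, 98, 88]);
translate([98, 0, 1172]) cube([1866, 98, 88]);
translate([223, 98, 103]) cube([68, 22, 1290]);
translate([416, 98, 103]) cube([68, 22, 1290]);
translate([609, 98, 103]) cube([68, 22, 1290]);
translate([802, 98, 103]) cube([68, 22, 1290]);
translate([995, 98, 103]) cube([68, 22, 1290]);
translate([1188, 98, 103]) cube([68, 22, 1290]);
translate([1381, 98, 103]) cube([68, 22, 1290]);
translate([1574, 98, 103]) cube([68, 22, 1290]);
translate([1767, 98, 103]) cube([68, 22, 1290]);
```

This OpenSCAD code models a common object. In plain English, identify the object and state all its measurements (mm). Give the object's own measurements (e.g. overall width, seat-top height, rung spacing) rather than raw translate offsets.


A fence section. Two 98×98 mm posts, 1393 mm tall, stand on the floor with a clear span of 1866 mm between their inner faces. Two horizontal rails of 98×88 mm section span the gap between the posts with their undersides at z = 187 mm and z = 1172 mm, flush with the posts' −y face. 9 pickets, each 68 mm wide, 22 mm thick and 1290 mm tall, are fixed to the +y face of the rails with their bottoms at z = 103 mm, spaced across the span with a 125 mm gap after the −x post and between neighbouring pickets, with 129 mm left before the +x post.


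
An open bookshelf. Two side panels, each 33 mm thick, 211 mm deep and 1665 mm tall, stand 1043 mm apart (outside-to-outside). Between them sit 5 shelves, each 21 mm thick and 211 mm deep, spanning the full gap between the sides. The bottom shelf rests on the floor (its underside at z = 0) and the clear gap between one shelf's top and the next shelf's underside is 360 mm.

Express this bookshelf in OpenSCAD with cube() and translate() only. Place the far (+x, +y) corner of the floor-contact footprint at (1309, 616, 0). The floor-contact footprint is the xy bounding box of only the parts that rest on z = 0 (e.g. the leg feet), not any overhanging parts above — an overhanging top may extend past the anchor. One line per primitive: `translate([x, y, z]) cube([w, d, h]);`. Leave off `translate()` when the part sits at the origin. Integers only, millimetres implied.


translate([266, 405, 0]) cube([33, 211, 1665]);
translate([1276, 405, 0]) cube([33, 211, 1665]);
translate([299, 405, 0]) cube([977, 211, 21]);
translate([299, 405, 381]) cube([977, 211, 21]);
translate([299, 405, 762]) cube([977, 211, 21]);
translate([299, 405, 1143]) cube([977, 211, 21]);
translate([299, 405, 1524]) cube([977, 211, 21]);


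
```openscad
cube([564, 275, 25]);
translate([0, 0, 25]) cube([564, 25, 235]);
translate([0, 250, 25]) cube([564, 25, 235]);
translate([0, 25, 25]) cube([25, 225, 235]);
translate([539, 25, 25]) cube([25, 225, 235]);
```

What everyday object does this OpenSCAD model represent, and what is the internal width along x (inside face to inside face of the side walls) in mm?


An open box. The internal width is 514 mm.

A 564×275 base slab with four walls standing on it — an open box. The base is 564 mm wide and the walls are 25 mm thick, so the internal width is 564 − 2 × 25 = 514 mm.


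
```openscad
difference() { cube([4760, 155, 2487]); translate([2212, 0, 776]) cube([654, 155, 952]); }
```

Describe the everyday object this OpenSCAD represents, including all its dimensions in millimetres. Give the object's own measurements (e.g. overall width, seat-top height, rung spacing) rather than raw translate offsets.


A wall 4760 mm long (x), 155 mm thick (y), 2487 mm tall, with a rectangular window opening cut through it. The opening is 654 mm wide and 952 mm tall; its sill is at z = 776 mm and its near (−x) edge is 2212 mm from the wall's −x end. The opening passes through the full wall thickness.


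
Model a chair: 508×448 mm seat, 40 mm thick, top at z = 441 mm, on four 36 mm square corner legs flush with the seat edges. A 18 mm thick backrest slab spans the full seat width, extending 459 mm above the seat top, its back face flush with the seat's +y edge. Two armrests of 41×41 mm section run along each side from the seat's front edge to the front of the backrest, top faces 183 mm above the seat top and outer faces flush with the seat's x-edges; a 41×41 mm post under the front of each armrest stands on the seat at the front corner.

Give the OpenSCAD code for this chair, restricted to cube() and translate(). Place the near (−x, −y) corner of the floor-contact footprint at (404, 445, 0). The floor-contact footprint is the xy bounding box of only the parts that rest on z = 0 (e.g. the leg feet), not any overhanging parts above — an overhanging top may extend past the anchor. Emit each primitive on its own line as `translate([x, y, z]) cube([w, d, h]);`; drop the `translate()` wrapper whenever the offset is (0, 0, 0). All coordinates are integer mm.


translate([404, 445, 401]) cube([508, 448, 40]);
translate([404, 445, 0]) cube([36, 36, 401]);
translate([876, 445, 0]) cube([36, 36, 401]);
translate([404, 857, 0]) cube([36, 36, 401]);
translate([876, 857, 0]) cube([36, 36, 401]);
translate([404, 875, 441]) cube([508, 18, 459]);
translate([404, 445, 583]) cube([41, 430, 41]);
translate([871, 445, 583]) cube([41, 430, 41]);
translate([404, 445, 441]) cube([41, 41, 142]);
translate([871, 445, 441]) cube([41, 41, 142]);


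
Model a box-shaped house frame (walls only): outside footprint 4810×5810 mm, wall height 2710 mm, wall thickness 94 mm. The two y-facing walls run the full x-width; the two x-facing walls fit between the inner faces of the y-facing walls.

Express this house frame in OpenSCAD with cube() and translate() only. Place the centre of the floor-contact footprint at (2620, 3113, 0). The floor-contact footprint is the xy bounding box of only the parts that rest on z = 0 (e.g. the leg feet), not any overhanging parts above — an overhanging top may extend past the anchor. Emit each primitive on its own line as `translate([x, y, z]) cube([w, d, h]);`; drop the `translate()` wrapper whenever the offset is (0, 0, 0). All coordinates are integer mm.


translate([215, 208, 0]) cube([4810, 94, 2710]);
translate([215, 5924, 0]) cube([4810, 94, 2710]);
translate([215, 302, 0]) cube([94, 5622, 2710]);
translate([4931, 302, 0]) cube([94, 5622, 2710]);


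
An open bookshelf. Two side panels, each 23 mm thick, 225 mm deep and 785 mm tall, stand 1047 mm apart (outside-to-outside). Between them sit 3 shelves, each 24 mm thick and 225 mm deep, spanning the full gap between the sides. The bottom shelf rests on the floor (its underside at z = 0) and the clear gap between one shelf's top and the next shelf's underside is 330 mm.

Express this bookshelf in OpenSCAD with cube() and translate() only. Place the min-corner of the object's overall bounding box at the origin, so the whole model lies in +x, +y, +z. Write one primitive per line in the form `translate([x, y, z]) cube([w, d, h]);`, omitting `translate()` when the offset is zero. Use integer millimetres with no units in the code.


cube([23, 225, 785]);
translate([1024, 0, 0]) cube([23, 225, 785]);
translate([23, 0, 0]) cube([1001, 225, 24]);
translate([23, 0, 354]) cube([1001, 225, 24]);
translate([23, 0, 708]) cube([1001, 225, 24]);


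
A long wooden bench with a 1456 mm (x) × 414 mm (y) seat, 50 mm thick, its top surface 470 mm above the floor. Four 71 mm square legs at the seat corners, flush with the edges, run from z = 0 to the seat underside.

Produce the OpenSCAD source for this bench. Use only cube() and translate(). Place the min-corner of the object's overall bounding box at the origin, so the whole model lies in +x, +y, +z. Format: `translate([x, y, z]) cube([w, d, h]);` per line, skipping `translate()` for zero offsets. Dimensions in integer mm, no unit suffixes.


translate([0, 0, 420]) cube([1456, 414, 50]);
cube([71, 71, 420]);
translate([0, 343, 0]) cube([71, 71, 420]);
translate([1385, 0, 0]) cube([71, 71, 420]);
translate([1385, 343, 0]) cube([71, 71, 420]);


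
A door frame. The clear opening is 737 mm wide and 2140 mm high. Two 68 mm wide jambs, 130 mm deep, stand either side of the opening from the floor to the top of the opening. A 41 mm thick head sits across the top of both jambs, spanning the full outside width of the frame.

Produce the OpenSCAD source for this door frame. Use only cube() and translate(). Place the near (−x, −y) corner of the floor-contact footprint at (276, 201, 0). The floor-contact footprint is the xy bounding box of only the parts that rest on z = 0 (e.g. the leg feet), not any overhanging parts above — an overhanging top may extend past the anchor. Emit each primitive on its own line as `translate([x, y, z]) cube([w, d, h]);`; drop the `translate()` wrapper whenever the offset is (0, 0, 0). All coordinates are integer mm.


translate([276, 201, 0]) cube([68, 130, 2140]);
translate([1081, 201, 0]) cube([68, 130, 2140]);
translate([276, 201, 2140]) cube([873, 130, 41]);


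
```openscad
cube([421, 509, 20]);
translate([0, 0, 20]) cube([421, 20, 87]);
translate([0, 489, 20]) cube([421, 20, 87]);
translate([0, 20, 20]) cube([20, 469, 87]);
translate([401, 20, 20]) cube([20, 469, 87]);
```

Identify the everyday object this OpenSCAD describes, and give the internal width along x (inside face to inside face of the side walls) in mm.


An open box. The internal width is 381 mm.

A 421×509 base slab with four walls standing on it — an open box. The base is 421 mm wide and the walls are 20 mm thick, so the internal width is 421 − 2 × 20 = 381 mm.


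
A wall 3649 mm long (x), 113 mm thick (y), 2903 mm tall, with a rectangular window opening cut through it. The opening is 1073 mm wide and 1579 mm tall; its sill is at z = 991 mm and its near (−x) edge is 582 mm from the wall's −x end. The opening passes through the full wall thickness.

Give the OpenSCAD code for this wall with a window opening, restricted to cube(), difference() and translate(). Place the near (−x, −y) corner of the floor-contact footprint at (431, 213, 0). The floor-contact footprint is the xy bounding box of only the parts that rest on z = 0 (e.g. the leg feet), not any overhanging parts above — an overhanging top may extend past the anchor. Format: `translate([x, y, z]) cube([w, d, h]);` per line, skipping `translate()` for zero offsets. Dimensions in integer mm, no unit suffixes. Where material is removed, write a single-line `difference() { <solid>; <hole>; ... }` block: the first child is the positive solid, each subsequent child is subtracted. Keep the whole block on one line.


difference() { translate([431, 213, 0]) cube([3649, 113, 2903]); translate([1013, 213, 991]) cube([1073, 113, 1579]); }


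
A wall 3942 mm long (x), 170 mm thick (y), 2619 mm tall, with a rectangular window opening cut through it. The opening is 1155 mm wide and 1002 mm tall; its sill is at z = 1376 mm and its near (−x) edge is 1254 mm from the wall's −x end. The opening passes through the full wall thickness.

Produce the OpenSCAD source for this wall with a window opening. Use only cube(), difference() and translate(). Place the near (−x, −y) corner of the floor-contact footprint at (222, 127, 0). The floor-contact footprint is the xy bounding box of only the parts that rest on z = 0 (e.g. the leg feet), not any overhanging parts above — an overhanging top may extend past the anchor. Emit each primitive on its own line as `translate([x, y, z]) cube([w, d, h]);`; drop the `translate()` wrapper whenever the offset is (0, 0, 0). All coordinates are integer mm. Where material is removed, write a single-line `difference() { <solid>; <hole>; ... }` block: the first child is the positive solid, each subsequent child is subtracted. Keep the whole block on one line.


difference() { translate([222, 127, 0]) cube([3942, 170, 2619]); translate([1476, 127, 1376]) cube([1155, 170, 1002]); }


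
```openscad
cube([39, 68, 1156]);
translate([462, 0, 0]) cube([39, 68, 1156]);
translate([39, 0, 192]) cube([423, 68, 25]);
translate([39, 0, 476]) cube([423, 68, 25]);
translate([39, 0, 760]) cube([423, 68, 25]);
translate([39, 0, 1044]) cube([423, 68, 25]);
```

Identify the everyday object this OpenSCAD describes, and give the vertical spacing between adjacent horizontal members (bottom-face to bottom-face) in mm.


A ladder. The rung spacing is 284 mm.

Two tall 39×68 posts with 4 short bars between them — a ladder. Adjacent rungs sit at z = 192 and z = 476, so the spacing is 476 − 192 = 284 mm.


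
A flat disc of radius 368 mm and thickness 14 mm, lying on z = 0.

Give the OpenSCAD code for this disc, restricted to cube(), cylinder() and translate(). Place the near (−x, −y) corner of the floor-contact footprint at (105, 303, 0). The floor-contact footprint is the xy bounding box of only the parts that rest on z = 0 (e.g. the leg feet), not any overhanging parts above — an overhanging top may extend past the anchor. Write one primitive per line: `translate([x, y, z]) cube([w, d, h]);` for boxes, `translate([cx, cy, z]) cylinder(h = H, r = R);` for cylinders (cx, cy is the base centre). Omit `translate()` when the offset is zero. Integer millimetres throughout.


translate([473, 671, 0]) cylinder(h = 14, r = 368);


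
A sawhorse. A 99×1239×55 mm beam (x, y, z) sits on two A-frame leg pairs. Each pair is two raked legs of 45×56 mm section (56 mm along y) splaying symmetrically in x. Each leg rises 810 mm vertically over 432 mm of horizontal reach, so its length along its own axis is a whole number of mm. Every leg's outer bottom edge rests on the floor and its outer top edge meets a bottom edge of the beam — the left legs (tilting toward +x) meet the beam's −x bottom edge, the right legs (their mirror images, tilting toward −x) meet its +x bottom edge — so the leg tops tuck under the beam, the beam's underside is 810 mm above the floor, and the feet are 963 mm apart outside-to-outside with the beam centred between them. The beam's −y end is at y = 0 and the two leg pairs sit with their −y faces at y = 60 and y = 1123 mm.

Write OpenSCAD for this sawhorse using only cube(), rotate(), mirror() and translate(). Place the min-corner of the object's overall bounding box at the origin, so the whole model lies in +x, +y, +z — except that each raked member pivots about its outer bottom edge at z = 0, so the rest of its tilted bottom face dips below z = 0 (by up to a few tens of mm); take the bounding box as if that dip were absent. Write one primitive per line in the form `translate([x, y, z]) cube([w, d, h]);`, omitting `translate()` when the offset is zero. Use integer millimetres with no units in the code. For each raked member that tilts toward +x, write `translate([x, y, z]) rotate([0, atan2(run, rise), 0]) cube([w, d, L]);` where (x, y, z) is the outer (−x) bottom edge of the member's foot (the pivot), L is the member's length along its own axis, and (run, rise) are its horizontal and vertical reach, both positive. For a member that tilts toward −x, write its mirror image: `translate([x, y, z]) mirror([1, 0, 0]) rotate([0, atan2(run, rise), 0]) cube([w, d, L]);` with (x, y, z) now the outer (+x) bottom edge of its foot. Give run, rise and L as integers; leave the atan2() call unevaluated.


translate([432, 0, 810]) cube([99, 1239, 55]);
translate([0, 60, 0]) rotate([0, atan2(432, 810), 0]) cube([45, 56, 918]);
translate([963, 60, 0]) mirror([1, 0, 0]) rotate([0, atan2(432, 810), 0]) cube([45, 56, 918]);
translate([0, 1123, 0]) rotate([0, atan2(432, 810), 0]) cube([45, 56, 918]);
translate([963, 1123, 0]) mirror([1, 0, 0]) rotate([0, atan2(432, 810), 0]) cube([45, 56, 918]);


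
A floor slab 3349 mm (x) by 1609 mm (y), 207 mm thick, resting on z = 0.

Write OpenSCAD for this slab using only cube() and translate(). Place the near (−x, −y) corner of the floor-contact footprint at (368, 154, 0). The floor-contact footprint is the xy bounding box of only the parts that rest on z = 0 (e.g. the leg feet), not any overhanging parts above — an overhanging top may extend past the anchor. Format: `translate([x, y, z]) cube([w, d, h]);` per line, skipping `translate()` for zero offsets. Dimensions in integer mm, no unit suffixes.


translate([368, 154, 0]) cube([3349, 1609, 207]);


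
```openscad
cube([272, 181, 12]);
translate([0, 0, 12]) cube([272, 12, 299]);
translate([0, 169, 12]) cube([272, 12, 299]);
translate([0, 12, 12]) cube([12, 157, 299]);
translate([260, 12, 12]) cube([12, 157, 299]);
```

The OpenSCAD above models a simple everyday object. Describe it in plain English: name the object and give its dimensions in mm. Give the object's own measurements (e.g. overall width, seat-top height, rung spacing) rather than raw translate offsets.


An open-topped rectangular box: outside dimensions 272×181×311 mm, with a uniform wall and base thickness of 12 mm. The base is a full 272×181 slab on the floor; four walls sit on top of the base. The front and back walls (the −y and +y sides) span the full width; the two side walls fit between them.


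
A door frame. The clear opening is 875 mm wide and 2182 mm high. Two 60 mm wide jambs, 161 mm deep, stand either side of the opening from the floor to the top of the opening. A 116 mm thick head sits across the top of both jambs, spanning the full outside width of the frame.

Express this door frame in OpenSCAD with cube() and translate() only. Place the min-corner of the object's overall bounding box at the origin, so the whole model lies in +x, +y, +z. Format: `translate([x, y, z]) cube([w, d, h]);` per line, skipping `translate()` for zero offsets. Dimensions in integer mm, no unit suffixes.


cube([60, 161, 2182]);
translate([935, 0, 0]) cube([60, 161, 2182]);
translate([0, 0, 2182]) cube([995, 161, 116]);


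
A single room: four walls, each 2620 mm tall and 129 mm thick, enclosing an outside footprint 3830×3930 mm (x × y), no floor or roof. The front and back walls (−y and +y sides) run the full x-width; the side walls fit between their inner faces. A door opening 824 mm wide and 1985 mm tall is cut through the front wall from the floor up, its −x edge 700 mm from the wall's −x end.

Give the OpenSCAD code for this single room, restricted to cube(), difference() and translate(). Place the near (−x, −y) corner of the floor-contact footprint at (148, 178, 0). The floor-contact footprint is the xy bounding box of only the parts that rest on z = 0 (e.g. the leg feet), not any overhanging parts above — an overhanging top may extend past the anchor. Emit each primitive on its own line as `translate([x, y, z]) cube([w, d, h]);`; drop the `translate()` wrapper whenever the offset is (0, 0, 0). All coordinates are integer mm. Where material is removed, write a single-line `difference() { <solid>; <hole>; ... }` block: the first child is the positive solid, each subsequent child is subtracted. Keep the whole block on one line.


difference() { translate([148, 178, 0]) cube([3830, 129, 2620]); translate([848, 178, 0]) cube([824, 129, 1985]); }
translate([148, 3979, 0]) cube([3830, 129, 2620]);
translate([148, 307, 0]) cube([129, 3672, 2620]);
translate([3849, 307, 0]) cube([129, 3672, 2620]);


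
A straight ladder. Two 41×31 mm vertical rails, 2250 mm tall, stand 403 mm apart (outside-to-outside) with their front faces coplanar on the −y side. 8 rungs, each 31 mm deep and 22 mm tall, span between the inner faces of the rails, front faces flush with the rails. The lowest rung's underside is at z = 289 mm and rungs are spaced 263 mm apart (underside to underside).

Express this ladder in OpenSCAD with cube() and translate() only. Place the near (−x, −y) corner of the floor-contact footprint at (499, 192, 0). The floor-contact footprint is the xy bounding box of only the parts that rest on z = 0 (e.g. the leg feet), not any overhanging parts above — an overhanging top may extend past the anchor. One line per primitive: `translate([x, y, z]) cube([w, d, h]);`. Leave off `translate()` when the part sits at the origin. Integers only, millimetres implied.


translate([499, 192, 0]) cube([41, 31, 2250]);
translate([861, 192, 0]) cube([41, 31, 2250]);
translate([540, 192, 289]) cube([321, 31, 22]);
translate([540, 192, 552]) cube([321, 31, 22]);
translate([540, 192, 815]) cube([321, 31, 22]);
translate([540, 192, 1078]) cube([321, 31, 22]);
translate([540, 192, 1341]) cube([321, 31, 22]);
translate([540, 192, 1604]) cube([321, 31, 22]);
translate([540, 192, 1867]) cube([321, 31, 22]);
translate([540, 192, 2130]) cube([321, 31, 22]);


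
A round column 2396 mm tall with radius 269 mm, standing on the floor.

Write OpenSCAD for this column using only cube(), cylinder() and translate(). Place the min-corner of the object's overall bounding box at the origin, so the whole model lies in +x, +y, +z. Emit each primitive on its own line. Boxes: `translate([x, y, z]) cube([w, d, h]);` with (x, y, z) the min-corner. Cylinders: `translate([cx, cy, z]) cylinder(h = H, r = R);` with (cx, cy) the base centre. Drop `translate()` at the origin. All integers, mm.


translate([269, 269, 0]) cylinder(h = 2396, r = 269);


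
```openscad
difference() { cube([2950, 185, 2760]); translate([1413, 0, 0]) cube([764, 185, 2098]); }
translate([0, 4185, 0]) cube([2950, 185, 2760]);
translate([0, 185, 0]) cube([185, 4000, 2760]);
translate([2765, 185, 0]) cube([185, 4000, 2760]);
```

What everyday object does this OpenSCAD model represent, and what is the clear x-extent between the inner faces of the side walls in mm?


A single room. The interior width is 2580 mm.

Four walls enclosing a rectangle with a door in the front wall — a room. Outside width 2950 minus two 185 mm walls gives 2580 mm.


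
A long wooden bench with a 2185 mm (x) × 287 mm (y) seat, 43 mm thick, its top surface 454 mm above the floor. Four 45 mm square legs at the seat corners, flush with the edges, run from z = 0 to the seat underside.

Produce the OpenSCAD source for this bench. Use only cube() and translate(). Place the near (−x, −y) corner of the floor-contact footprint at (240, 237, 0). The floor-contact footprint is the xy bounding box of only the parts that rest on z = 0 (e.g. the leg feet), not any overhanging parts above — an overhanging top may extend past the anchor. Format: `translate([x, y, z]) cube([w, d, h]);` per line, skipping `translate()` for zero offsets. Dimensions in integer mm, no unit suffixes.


// leg_h = 454 − 43 = 411
translate([240, 237, 411]) cube([2185, 287, 43]);
translate([240, 237, 0]) cube([45, 45, 411]);
translate([240, 479, 0]) cube([45, 45, 411]);
translate([2380, 237, 0]) cube([45, 45, 411]);
translate([2380, 479, 0]) cube([45, 45, 411]);


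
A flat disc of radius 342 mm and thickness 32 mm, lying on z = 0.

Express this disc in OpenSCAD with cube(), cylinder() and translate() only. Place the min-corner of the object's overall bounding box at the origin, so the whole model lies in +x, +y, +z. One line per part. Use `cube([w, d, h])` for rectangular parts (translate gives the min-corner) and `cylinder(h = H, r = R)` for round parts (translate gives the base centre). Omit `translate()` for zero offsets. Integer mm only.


translate([342, 342, 0]) cylinder(h = 32, r = 342);


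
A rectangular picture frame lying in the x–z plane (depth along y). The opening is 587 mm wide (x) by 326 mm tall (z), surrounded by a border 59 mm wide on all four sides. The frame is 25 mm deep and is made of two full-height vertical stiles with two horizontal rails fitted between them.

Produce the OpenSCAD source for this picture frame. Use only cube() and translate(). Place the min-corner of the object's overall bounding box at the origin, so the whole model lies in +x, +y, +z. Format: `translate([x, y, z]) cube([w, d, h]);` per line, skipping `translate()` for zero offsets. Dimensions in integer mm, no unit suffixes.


cube([59, 25, 444]);
translate([646, 0, 0]) cube([59, 25, 444]);
translate([59, 0, 0]) cube([587, 25, 59]);
translate([59, 0, 385]) cube([587, 25, 59]);


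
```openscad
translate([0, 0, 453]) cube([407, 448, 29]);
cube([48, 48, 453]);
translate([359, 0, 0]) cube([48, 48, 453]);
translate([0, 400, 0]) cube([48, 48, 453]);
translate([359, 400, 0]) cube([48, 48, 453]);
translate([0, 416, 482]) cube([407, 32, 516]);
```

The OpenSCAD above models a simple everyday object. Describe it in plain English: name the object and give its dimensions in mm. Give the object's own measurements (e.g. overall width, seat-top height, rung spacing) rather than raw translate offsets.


A chair. The seat is a 407×448×29 mm slab with its top at z = 482 mm, on four 48×48 mm corner legs (flush with the seat edges, standing on z = 0). A flat backrest 32 mm thick, 516 mm tall, spans the full seat width and rises from the seat top along its +y edge, rear face flush with the rear of the seat.


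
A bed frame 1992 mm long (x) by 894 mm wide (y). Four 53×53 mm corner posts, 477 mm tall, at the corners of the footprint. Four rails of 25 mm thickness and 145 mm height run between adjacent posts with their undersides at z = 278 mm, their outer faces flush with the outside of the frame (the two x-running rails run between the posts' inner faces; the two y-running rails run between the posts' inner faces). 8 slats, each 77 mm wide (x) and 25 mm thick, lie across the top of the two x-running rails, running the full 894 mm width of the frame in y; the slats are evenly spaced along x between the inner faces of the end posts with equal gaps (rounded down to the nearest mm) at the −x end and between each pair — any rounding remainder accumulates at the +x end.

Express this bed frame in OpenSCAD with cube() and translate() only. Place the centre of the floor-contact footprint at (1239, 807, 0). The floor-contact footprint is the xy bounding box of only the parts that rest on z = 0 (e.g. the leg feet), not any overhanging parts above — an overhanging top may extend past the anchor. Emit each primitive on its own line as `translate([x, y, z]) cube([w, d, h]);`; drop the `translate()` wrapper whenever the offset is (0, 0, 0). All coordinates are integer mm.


// slat z = rail_z + rail_h = 278 + 145 = 423
// slat gap = ⌊(1886 − 8·77) / 9⌋ = 141
translate([243, 360, 0]) cube([53, 53, 477]);
translate([243, 1201, 0]) cube([53, 53, 477]);
translate([2182, 360, 0]) cube([53, 53, 477]);
translate([2182, 1201, 0]) cube([53, 53, 477]);
translate([296, 360, 278]) cube([1886, 25, 145]);
translate([296, 1229, 278]) cube([1886, 25, 145]);
translate([243, 413, 278]) cube([25, 788, 145]);
translate([2210, 413, 278]) cube([25, 788, 145]);
translate([437, 360, 423]) cube([77, 894, 25]);
translate([655, 360, 423]) cube([77, 894, 25]);
translate([873, 360, 423]) cube([77, 894, 25]);
translate([1091, 360, 423]) cube([77, 894, 25]);
translate([1309, 360, 423]) cube([77, 894, 25]);
translate([1527, 360, 423]) cube([77, 894, 25]);
translate([1745, 360, 423]) cube([77, 894, 25]);
translate([1963, 360, 423]) cube([77, 894, 25]);


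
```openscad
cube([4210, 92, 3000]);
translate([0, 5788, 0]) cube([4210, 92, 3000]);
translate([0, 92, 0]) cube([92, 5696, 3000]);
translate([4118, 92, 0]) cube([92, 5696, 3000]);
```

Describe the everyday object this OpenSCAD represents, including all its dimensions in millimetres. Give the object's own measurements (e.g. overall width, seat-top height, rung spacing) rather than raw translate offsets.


The wall frame of a small rectangular building: four walls, each 3000 mm tall and 92 mm thick, enclosing a footprint 4210 mm (x) by 5880 mm (y) outside-to-outside, with no floor or roof. The front and back walls (the −y and +y sides) span the full width; the two side walls fit between them.


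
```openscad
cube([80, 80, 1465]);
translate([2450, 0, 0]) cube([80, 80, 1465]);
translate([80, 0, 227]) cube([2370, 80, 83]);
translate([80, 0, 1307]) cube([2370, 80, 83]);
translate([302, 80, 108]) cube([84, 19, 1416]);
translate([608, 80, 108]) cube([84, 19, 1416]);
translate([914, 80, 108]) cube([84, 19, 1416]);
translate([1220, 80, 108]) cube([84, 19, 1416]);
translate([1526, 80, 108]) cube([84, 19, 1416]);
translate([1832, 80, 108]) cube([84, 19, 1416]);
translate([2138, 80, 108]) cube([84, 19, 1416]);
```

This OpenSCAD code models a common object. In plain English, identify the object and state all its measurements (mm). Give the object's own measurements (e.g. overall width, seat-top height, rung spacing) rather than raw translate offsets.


A fence section. Two 80×80 mm posts, 1465 mm tall, stand on the floor with a clear span of 2370 mm between their inner faces. Two horizontal rails of 80×83 mm section span the gap between the posts with their undersides at z = 227 mm and z = 1307 mm, flush with the posts' −y face. 7 pickets, each 84 mm wide, 19 mm thick and 1416 mm tall, are fixed to the +y face of the rails with their bottoms at z = 108 mm, spaced across the span with a 222 mm gap after the −x post and between neighbouring pickets, with 228 mm left before the +x post.


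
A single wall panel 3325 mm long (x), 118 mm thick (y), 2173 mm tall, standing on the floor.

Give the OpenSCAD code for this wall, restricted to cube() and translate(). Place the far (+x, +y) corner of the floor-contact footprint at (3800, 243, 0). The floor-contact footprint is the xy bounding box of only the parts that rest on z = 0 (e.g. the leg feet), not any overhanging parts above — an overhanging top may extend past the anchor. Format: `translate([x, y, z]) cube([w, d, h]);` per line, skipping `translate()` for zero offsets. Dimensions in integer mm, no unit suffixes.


translate([475, 125, 0]) cube([3325, 118, 2173]);


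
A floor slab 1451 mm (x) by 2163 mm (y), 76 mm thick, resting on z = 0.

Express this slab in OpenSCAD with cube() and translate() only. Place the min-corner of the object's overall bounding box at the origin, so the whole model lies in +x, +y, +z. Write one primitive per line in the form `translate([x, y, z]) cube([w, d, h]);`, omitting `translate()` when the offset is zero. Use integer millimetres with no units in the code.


cube([1451, 2163, 76]);


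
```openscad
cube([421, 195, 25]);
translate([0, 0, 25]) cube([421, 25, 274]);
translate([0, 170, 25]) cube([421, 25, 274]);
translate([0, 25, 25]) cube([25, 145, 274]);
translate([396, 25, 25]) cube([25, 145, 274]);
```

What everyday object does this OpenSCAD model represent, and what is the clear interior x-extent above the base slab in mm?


An open box. The internal width is 371 mm.

A 421×195 base slab with four walls standing on it — an open box. The base is 421 mm wide and the walls are 25 mm thick, so the internal width is 421 − 2 × 25 = 371 mm.


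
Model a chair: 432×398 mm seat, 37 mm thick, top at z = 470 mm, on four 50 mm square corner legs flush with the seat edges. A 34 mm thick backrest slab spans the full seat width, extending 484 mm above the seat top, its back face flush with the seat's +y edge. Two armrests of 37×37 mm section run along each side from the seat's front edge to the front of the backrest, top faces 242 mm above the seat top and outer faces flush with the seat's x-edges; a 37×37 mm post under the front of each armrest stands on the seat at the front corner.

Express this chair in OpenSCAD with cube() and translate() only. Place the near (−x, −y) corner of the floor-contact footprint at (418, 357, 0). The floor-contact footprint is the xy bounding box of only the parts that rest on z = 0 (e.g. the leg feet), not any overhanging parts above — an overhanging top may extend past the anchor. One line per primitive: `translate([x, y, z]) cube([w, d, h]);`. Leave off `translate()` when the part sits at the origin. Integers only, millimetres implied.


translate([418, 357, 433]) cube([432, 398, 37]);
translate([418, 357, 0]) cube([50, 50, 433]);
translate([800, 357, 0]) cube([50, 50, 433]);
translate([418, 705, 0]) cube([50, 50, 433]);
translate([800, 705, 0]) cube([50, 50, 433]);
translate([418, 721, 470]) cube([432, 34, 484]);
translate([418, 357, 675]) cube([37, 364, 37]);
translate([813, 357, 675]) cube([37, 364, 37]);
translate([418, 357, 470]) cube([37, 37, 205]);
translate([813, 357, 470]) cube([37, 37, 205]);
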